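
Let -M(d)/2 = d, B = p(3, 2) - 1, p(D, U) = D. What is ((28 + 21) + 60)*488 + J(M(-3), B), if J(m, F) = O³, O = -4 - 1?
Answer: 53067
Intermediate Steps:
B = 2 (B = 3 - 1 = 2)
M(d) = -2*d
O = -5
J(m, F) = -125 (J(m, F) = (-5)³ = -125)
((28 + 21) + 60)*488 + J(M(-3), B) = ((28 + 21) + 60)*488 - 125 = (49 + 60)*488 - 125 = 109*488 - 125 = 53192 - 125 = 53067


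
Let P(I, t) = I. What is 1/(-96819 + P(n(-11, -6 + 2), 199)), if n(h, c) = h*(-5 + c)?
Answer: -1/96720 ≈ -1.0339e-5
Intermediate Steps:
1/(-96819 + P(n(-11, -6 + 2), 199)) = 1/(-96819 - 11*(-5 + (-6 + 2))) = 1/(-96819 - 11*(-5 - 4)) = 1/(-96819 - 11*(-9)) = 1/(-96819 + 99) = 1/(-96720) = -1/96720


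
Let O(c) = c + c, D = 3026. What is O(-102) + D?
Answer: 2822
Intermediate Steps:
O(c) = 2*c
O(-102) + D = 2*(-102) + 3026 = -204 + 3026 = 2822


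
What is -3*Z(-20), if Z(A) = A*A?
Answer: -1200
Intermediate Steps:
Z(A) = A**2
-3*Z(-20) = -3*(-20)**2 = -3*400 = -1200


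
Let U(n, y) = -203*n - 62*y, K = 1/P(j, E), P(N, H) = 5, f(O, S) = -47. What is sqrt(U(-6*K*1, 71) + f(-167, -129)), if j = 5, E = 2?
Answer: I*sqrt(105135)/5 ≈ 64.849*I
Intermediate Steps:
K = 1/5 ≈ 0.20000
sqrt(U(-6*K*1, 71) + f(-167, -129)) = sqrt((-203*(-6*1/5) - 62*71) - 47) = sqrt((-(-1218)/5 - 4402) - 47) = sqrt((-203*(-6/5) - 4402) - 47) = sqrt((1218/5 - 4402) - 47) = sqrt(-20792/5 - 47) = sqrt(-21027/5) = I*sqrt(105135)/5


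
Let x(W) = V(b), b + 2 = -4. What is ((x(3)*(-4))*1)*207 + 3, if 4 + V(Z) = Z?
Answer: 8283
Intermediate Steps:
b = -6 (b = -2 - 4 = -6)
V(Z) = -4 + Z
x(W) = -10 (x(W) = -4 - 6 = -10)
((x(3)*(-4))*1)*207 + 3 = (-10*(-4)*1)*207 + 3 = (40*1)*207 + 3 = 40*207 + 3 = 8280 + 3 = 8283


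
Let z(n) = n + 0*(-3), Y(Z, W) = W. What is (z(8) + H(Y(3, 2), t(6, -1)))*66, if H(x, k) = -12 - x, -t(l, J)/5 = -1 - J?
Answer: -396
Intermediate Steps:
t(l, J) = 5 + 5*J (t(l, J) = -5*(-1 - J) = 5 + 5*J)
z(n) = n (z(n) = n + 0 = n)
(z(8) + H(Y(3, 2), t(6, -1)))*66 = (8 + (-12 - 1*2))*66 = (8 + (-12 - 2))*66 = (8 - 14)*66 = -6*66 = -396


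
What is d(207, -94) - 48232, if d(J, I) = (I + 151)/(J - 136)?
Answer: -3424415/71 ≈ -48231.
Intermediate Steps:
d(J, I) = (151 + I)/(-136 + J)
d(207, -94) - 48232 = (151 - 94)/(-136 + 207) - 48232 = 57/71 - 48232 = -3424415/71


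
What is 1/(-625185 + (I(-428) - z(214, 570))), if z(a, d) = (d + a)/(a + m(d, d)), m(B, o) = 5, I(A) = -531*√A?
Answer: -29984669481/18751860832148389 + 50934582*I*√107/18751860832148389 ≈ -1.599e-6 + 2.8097e-8*I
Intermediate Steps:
z(a, d) = (a + d)/(5 + a) (z(a, d) = (d + a)/(a + 5) = (a + d)/(5 + a))
1/(-625185 + (I(-428) - z(214, 570))) = 1/(-625185 + (-1062*I*√107 - (214 + 570)/(5 + 214))) = 1/(-625185 + (-1062*I*√107 - 784/219)) = 1/(-625185 + (-784/219 - 1062*I*√107)) = 1/(-136916299/219 - 1062*I*√107)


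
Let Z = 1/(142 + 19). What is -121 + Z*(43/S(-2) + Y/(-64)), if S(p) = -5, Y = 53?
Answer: -890991/7360 ≈ -121.06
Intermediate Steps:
Z = 1/161 ≈ 0.0062112
-121 + Z*(43/S(-2) + Y/(-64)) = -121 + (43/(-5) + 53/(-64))/161 = -121 + (43*(-1/5) + 53*(-1/64))/161 = -121 + (-43/5 - 53/64)/161 = -121 + (1/161)*(-3017/320) = -121 - 431/7360 = -890991/7360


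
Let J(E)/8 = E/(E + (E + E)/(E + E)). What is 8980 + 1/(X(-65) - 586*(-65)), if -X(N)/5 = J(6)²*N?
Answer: 23484585849/2615210 ≈ 8980.0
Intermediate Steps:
J(E) = 8*E/(1 + E) (J(E) = 8*(E/(E + (E + E)/(E + E))) = 8*(E/(E + (2*E)/((2*E)))) = 8*(E/(E + (2*E)*(1/(2*E)))) = 8*(E/(E + 1)) = 8*(E/(1 + E)) = 8*E/(1 + E))
X(N) = -11520*N/49 (X(N) = -5*(8*6/(1 + 6))²*N = -5*(8*6/7)²*N = -5*(8*6*(⅐))²*N = -5*(48/7)²*N = -11520*N/49)
8980 + 1/(X(-65) - 586*(-65)) = 8980 + 1/(-11520/49*(-65) - 586*(-65)) = 8980 + 1/(748800/49 - 1*(-38090)) = 8980 + 1/(748800/49 + 38090) = 8980 + 1/(2615210/49) = 8980 + 49/2615210 = 23484585849/2615210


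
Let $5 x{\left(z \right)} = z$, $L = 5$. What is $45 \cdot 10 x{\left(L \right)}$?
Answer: $450$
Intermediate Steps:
$x{\left(z \right)} = \frac{z}{5}$
$45 \cdot 10 x{\left(L \right)} = 45 \cdot 10 \cdot \frac{1}{5} \cdot 5 = 450 \cdot 1 = 450$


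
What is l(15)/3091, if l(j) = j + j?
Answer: 30/3091 ≈ 0.0097056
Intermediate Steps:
l(j) = 2*j
l(15)/3091 = (2*15)/3091 = 30*(1/3091) = 30/3091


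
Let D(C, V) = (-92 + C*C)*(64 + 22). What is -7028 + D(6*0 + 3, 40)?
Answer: -14166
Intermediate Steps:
D(C, V) = -7912 + 86*C² (D(C, V) = (-92 + C²)*86 = -7912 + 86*C²)
-7028 + D(6*0 + 3, 40) = -7028 + (-7912 + 86*(6*0 + 3)²) = -7028 + (-7912 + 86*(0 + 3)²) = -7028 + (-7912 + 86*3²) = -7028 + (-7912 + 86*9) = -7028 + (-7912 + 774) = -7028 - 7138 = -14166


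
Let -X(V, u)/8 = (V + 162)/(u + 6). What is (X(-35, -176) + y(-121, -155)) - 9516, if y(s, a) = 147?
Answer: -795857/85 ≈ -9363.0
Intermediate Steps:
X(V, u) = -8*(162 + V)/(6 + u) (X(V, u) = -8*(V + 162)/(u + 6) = -8*(162 + V)/(6 + u))
(X(-35, -176) + y(-121, -155)) - 9516 = (8*(-162 - 1*(-35))/(6 - 176) + 147) - 9516 = (8*(-162 + 35)/(-170) + 147) - 9516 = (8*(-1/170)*(-127) + 147) - 9516 = (508/85 + 147) - 9516 = 13003/85 - 9516 = -795857/85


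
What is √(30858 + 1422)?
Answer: 2*√8070 ≈ 179.67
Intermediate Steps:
√(30858 + 1422) = √32280 = 2*√8070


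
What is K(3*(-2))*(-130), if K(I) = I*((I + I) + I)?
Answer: -14040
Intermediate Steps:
K(I) = 3*I**2 (K(I) = I*(2*I + I) = I*(3*I) = 3*I**2)
K(3*(-2))*(-130) = (3*(3*(-2))**2)*(-130) = (3*(-6)**2)*(-130) = (3*36)*(-130) = 108*(-130) = -14040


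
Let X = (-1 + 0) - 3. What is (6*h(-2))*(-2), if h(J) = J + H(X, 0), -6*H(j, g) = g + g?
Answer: 24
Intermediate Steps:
X = -4 (X = -1 - 3 = -4)
H(j, g) = -g/3 (H(j, g) = -(g + g)/6 = -g/3)
h(J) = J (h(J) = J - ⅓*0 = J + 0 = J)
(6*h(-2))*(-2) = (6*(-2))*(-2) = -12*(-2) = 24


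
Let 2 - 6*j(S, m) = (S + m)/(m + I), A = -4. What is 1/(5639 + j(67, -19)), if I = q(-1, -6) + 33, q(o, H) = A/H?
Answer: 33/186080 ≈ 0.00017734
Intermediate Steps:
q(o, H) = -4/H
I = 101/3 (I = -4/(-6) + 33 = -4*(-⅙) + 33 = ⅔ + 33 = 101/3 ≈ 33.667)
j(S, m) = ⅓ - (S + m)/(6*(101/3 + m)) (j(S, m) = ⅓ - (S + m)/(6*(m + 101/3)) = ⅓ - (S + m)/(6*(101/3 + m)))
1/(5639 + j(67, -19)) = 1/(5639 + (202 - 3*67 + 3*(-19))/(6*(101 + 3*(-19)))) = 1/(5639 + (202 - 201 - 57)/(6*(101 - 57))) = 1/(5639 + (⅙)*(-56)/44) = 1/(5639 + (⅙)*(1/44)*(-56)) = 1/(5639 - 7/33) = 1/(186080/33) = 33/186080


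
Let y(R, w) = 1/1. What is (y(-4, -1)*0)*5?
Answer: 0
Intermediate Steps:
y(R, w) = 1
(y(-4, -1)*0)*5 = (1*0)*5 = 0*5 = 0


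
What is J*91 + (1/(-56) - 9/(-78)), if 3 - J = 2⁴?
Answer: -861153/728 ≈ -1182.9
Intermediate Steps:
J = -13 (J = 3 - 1*2⁴ = 3 - 1*16 = 3 - 16 = -13)
J*91 + (1/(-56) - 9/(-78)) = -13*91 + (1/(-56) - 9/(-78)) = -1183 + (1*(-1/56) - 9*(-1/78)) = -1183 + (-1/56 + 3/26) = -1183 + 71/728 = -861153/728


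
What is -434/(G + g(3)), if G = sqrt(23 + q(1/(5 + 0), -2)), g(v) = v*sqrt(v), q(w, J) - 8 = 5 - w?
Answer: -2170/(sqrt(895) + 15*sqrt(3)) ≈ -38.821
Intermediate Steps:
q(w, J) = 13 - w (q(w, J) = 8 + (5 - w) = 13 - w)
g(v) = v**(3/2)
G = sqrt(895)/5 (G = sqrt(23 + (13 - 1/(5 + 0))) = sqrt(23 + (13 - 1/5)) = sqrt(23 + 64/5) = sqrt(179/5) = sqrt(895)/5 ≈ 5.9833)
-434/(G + g(3)) = -434/(sqrt(895)/5 + 3**(3/2)) = -434/(sqrt(895)/5 + 3*sqrt(3)) = -434/(3*sqrt(3) + sqrt(895)/5)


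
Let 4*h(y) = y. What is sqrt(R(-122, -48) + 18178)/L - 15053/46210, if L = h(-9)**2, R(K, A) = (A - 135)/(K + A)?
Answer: -15053/46210 + 8*sqrt(525375310)/6885 ≈ 26.307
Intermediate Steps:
R(K, A) = (-135 + A)/(A + K)
h(y) = y/4
L = 81/16 (L = ((1/4)*(-9))**2 = (-9/4)**2 = 81/16 ≈ 5.0625)
sqrt(R(-122, -48) + 18178)/L - 15053/46210 = sqrt((-135 - 48)/(-48 - 122) + 18178)/(81/16) - 15053/46210 = sqrt(-183/(-170) + 18178)*(16/81) - 15053*1/46210 = sqrt(-1/170*(-183) + 18178)*(16/81) - 15053/46210 = sqrt(183/170 + 18178)*(16/81) - 15053/46210 = sqrt(3090443/170)*(16/81) - 15053/46210 = (sqrt(525375310)/170)*(16/81) - 15053/46210 = 8*sqrt(525375310)/6885 - 15053/46210 = -15053/46210 + 8*sqrt(525375310)/6885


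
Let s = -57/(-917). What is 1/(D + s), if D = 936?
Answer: 917/858369 ≈ 0.0010683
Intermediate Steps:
s = 57/917 (s = -57*(-1/917) = 57/917 ≈ 0.062159)
1/(D + s) = 1/(936 + 57/917) = 1/(858369/917) = 917/858369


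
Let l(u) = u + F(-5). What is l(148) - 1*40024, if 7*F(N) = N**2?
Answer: -279107/7 ≈ -39872.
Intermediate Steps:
F(N) = N**2/7
l(u) = 25/7 + u (l(u) = u + (1/7)*(-5)**2 = u + (1/7)*25 = u + 25/7 = 25/7 + u)
l(148) - 1*40024 = (25/7 + 148) - 1*40024 = 1061/7 - 40024 = -279107/7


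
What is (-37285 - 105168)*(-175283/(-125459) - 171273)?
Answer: 3060967957910872/125459 ≈ 2.4398e+10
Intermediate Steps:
(-37285 - 105168)*(-175283/(-125459) - 171273) = -142453*(-175283*(-1/125459) - 171273) = -142453*(175283/125459 - 171273) = -142453*(-21487564024/125459) = 3060967957910872/125459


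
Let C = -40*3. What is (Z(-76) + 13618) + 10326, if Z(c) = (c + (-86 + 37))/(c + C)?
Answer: 4693149/196 ≈ 23945.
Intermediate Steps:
C = -120
Z(c) = (-49 + c)/(-120 + c) (Z(c) = (c + (-86 + 37))/(c - 120) = (c - 49)/(-120 + c) = (-49 + c)/(-120 + c))
(Z(-76) + 13618) + 10326 = ((-49 - 76)/(-120 - 76) + 13618) + 10326 = (-125/(-196) + 13618) + 10326 = (-1/196*(-125) + 13618) + 10326 = (125/196 + 13618) + 10326 = 2669253/196 + 10326 = 4693149/196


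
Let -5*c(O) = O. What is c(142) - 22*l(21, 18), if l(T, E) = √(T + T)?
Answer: -142/5 - 22*√42 ≈ -170.98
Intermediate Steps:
l(T, E) = √2*√T (l(T, E) = √(2*T) = √2*√T)
c(O) = -O/5
c(142) - 22*l(21, 18) = -⅕*142 - 22*√2*√21 = -142/5 - 22*√42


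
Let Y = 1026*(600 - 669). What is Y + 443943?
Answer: 373149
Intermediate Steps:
Y = -70794 (Y = 1026*(-69) = -70794)
Y + 443943 = -70794 + 443943 = 373149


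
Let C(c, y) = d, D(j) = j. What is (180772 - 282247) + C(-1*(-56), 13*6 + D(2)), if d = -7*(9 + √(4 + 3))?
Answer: -101538 - 7*√7 ≈ -1.0156e+5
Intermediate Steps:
d = -63 - 7*√7 (d = -7*(9 + √7) = -63 - 7*√7 ≈ -81.520)
C(c, y) = -63 - 7*√7
(180772 - 282247) + C(-1*(-56), 13*6 + D(2)) = (180772 - 282247) + (-63 - 7*√7) = -101475 + (-63 - 7*√7) = -101538 - 7*√7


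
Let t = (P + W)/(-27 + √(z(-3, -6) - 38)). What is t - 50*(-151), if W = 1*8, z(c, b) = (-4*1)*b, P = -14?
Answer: 5609812/743 + 6*I*√14/743 ≈ 7550.2 + 0.030215*I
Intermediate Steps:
z(c, b) = -4*b
W = 8
t = -6/(-27 + I*√14) (t = (-14 + 8)/(-27 + √(-4*(-6) - 38)) = -6/(-27 + √(24 - 38)) = -6/(-27 + √(-14)) = -6/(-27 + I*√14) ≈ 0.21803 + 0.030215*I)
t - 50*(-151) = (162/743 + 6*I*√14/743) - 50*(-151) = (162/743 + 6*I*√14/743) + 7550 = 5609812/743 + 6*I*√14/743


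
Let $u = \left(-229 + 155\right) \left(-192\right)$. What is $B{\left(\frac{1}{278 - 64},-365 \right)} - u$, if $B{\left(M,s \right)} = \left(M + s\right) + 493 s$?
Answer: $- \frac{41626851}{214} \approx -1.9452 \cdot 10^{5}$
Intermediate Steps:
$B{\left(M,s \right)} = M + 494 s$
$u = 14208$ ($u = \left(-74\right) \left(-192\right) = 14208$)
$B{\left(\frac{1}{278 - 64},-365 \right)} - u = \left(\frac{1}{278 - 64} + 494 \left(-365\right)\right) - 14208 = \left(\frac{1}{214} - 180310\right) - 14208 = - \frac{38586339}{214} - 14208 = - \frac{41626851}{214}$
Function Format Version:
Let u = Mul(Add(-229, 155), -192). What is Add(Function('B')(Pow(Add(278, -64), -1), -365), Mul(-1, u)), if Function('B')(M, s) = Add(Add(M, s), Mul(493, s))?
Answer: Rational(-41626851, 214) ≈ -1.9452e+5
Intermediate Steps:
Function('B')(M, s) = Add(M, Mul(494, s))
u = 14208 (u = Mul(-74, -192) = 14208)
Add(Function('B')(Pow(Add(278, -64), -1), -365), Mul(-1, u)) = Add(Add(Pow(Add(278, -64), -1), Mul(494, -365)), Mul(-1, 14208)) = Add(Add(Pow(214, -1), -180310), -14208) = Add(Add(Rational(1, 214), -180310), -14208) = Add(Rational(-38586339, 214), -14208) = Rational(-41626851, 214)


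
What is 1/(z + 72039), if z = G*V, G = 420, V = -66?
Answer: 1/44319 ≈ 2.2564e-5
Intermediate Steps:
z = -27720 (z = 420*(-66) = -27720)
1/(z + 72039) = 1/(-27720 + 72039) = 1/44319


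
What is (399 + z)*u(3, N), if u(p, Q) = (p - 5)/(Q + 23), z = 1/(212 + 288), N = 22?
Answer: -199501/11250 ≈ -17.733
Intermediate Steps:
z = 1/500 ≈ 0.0020000
u(p, Q) = (-5 + p)/(23 + Q)
(399 + z)*u(3, N) = (399 + 1/500)*((-5 + 3)/(23 + 22)) = 199501*(-2/45)/500 = 199501*((1/45)*(-2))/500 = (199501/500)*(-2/45) = -199501/11250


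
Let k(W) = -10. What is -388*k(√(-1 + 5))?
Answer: 3880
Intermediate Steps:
-388*k(√(-1 + 5)) = -388*(-10) = -1*(-3880) = 3880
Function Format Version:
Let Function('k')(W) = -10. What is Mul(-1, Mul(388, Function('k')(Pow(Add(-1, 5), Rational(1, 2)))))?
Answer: 3880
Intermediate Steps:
Mul(-1, Mul(388, Function('k')(Pow(Add(-1, 5), Rational(1, 2))))) = Mul(-1, Mul(388, -10)) = Mul(-1, -3880) = 3880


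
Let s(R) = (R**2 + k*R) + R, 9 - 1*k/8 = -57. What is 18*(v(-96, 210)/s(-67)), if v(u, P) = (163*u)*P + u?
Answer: 9858528/5159 ≈ 1910.9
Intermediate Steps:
k = 528 (k = 72 - 8*(-57) = 72 + 456 = 528)
v(u, P) = u + 163*P*u (v(u, P) = 163*P*u + u = u + 163*P*u)
s(R) = R**2 + 529*R (s(R) = (R**2 + 528*R) + R = R**2 + 529*R)
18*(v(-96, 210)/s(-67)) = 18*((-96*(1 + 163*210))/((-67*(529 - 67)))) = 18*((-96*(1 + 34230))/((-67*462))) = 18*(-96*34231/(-30954)) = 18*(-3286176*(-1/30954)) = 18*(547696/5159) = 9858528/5159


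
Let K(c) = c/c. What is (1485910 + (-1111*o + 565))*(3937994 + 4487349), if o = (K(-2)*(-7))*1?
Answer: 12589585628436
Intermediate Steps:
K(c) = 1
o = -7 (o = (1*(-7))*1 = -7*1 = -7)
(1485910 + (-1111*o + 565))*(3937994 + 4487349) = (1485910 + (-1111*(-7) + 565))*(3937994 + 4487349) = (1485910 + (7777 + 565))*8425343 = (1485910 + 8342)*8425343 = 1494252*8425343 = 12589585628436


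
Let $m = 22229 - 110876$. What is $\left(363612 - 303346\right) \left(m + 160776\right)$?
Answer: $4346926314$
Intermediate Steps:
$m = -88647$ ($m = 22229 - 110876 = -88647$)
$\left(363612 - 303346\right) \left(m + 160776\right) = \left(363612 - 303346\right) \left(-88647 + 160776\right) = 60266 \cdot 72129 = 4346926314$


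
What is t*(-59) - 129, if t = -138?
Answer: 8013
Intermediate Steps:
t*(-59) - 129 = -138*(-59) - 129 = 8142 - 129 = 8013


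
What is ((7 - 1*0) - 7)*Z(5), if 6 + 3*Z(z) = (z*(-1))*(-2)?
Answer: 0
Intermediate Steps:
Z(z) = -2 + 2*z/3 (Z(z) = -2 + ((z*(-1))*(-2))/3 = -2 + (-z*(-2))/3 = -2 + (2*z)/3 = -2 + 2*z/3)
((7 - 1*0) - 7)*Z(5) = ((7 - 1*0) - 7)*(-2 + (⅔)*5) = ((7 + 0) - 7)*(-2 + 10/3) = (7 - 7)*(4/3) = 0*(4/3) = 0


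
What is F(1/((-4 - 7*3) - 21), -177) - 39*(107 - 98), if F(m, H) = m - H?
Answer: -8005/46 ≈ -174.02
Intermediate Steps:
F(1/((-4 - 7*3) - 21), -177) - 39*(107 - 98) = (1/((-4 - 7*3) - 21) - 1*(-177)) - 39*(107 - 98) = (1/((-4 - 21) - 21) + 177) - 39*9 = (1/(-25 - 21) + 177) - 351 = (1/(-46) + 177) - 351 = (-1/46 + 177) - 351 = 8141/46 - 351 = -8005/46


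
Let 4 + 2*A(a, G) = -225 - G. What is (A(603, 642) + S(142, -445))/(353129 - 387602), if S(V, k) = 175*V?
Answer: -48829/68946 ≈ -0.70822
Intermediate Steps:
A(a, G) = -229/2 - G/2 (A(a, G) = -2 + (-225 - G)/2 = -2 + (-225/2 - G/2) = -229/2 - G/2)
(A(603, 642) + S(142, -445))/(353129 - 387602) = ((-229/2 - 1/2*642) + 175*142)/(353129 - 387602) = ((-229/2 - 321) + 24850)/(-34473) = (-871/2 + 24850)*(-1/34473) = (48829/2)*(-1/34473) = -48829/68946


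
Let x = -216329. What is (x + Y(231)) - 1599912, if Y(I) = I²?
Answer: -1762880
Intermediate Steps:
(x + Y(231)) - 1599912 = (-216329 + 231²) - 1599912 = (-216329 + 53361) - 1599912 = -162968 - 1599912 = -1762880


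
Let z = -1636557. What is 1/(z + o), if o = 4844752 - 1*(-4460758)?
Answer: 1/7668953 ≈ 1.3040e-7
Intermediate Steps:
o = 9305510 (o = 4844752 + 4460758 = 9305510)
1/(z + o) = 1/(-1636557 + 9305510) = 1/7668953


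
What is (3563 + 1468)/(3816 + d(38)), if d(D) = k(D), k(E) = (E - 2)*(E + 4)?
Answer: 559/592 ≈ 0.94426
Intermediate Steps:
k(E) = (-2 + E)*(4 + E)
d(D) = -8 + D² + 2*D
(3563 + 1468)/(3816 + d(38)) = (3563 + 1468)/(3816 + (-8 + 38² + 2*38)) = 5031/(3816 + (-8 + 1444 + 76)) = 5031/(3816 + 1512) = 5031/5328 = 5031*(1/5328) = 559/592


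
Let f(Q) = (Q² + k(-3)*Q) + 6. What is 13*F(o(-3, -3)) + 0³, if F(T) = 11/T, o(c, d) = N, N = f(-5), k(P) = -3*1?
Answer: 143/46 ≈ 3.1087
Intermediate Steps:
k(P) = -3
f(Q) = 6 + Q² - 3*Q (f(Q) = (Q² - 3*Q) + 6 = 6 + Q² - 3*Q)
N = 46 (N = 6 + (-5)² - 3*(-5) = 6 + 25 + 15 = 46)
o(c, d) = 46
13*F(o(-3, -3)) + 0³ = 13*(11/46) + 0³ = 13*(11*(1/46)) + 0 = 13*(11/46) + 0 = 143/46 + 0 = 143/46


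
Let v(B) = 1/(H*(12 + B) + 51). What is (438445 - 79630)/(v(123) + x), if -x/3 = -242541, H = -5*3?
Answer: 708300810/1436327801 ≈ 0.49313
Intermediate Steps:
H = -15
x = 727623 (x = -3*(-242541) = 727623)
v(B) = 1/(-129 - 15*B) (v(B) = 1/(-15*(12 + B) + 51) = 1/((-180 - 15*B) + 51) = 1/(-129 - 15*B))
(438445 - 79630)/(v(123) + x) = (438445 - 79630)/(1/(3*(-43 - 5*123)) + 727623) = 358815/(1/(3*(-43 - 615)) + 727623) = 358815/((1/3)/(-658) + 727623) = 358815/((1/3)*(-1/658) + 727623) = 358815/(-1/1974 + 727623) = 358815/(1436327801/1974) = 358815*(1974/1436327801) = 708300810/1436327801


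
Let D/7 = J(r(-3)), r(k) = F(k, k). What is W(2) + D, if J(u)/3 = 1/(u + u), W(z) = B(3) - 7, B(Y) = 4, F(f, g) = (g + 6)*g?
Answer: -25/6 ≈ -4.1667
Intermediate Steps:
F(f, g) = g*(6 + g) (F(f, g) = (6 + g)*g = g*(6 + g))
r(k) = k*(6 + k)
W(z) = -3 (W(z) = 4 - 7 = -3)
J(u) = 3/(2*u) (J(u) = 3/(u + u) = 3/((2*u)) = 3*(1/(2*u)) = 3/(2*u))
D = -7/6 (D = 7*(3/(2*((-3*(6 - 3))))) = 7*(3/(2*((-3*3)))) = 7*((3/2)/(-9)) = 7*((3/2)*(-⅑)) = 7*(-⅙) = -7/6 ≈ -1.1667)
W(2) + D = -3 - 7/6 = -25/6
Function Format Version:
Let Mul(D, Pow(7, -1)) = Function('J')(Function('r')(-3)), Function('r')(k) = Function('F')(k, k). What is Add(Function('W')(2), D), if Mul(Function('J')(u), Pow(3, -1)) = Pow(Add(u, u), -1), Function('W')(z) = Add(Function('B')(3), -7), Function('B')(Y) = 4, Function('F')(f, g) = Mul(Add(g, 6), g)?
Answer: Rational(-25, 6) ≈ -4.1667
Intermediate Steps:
Function('F')(f, g) = Mul(g, Add(6, g)) (Function('F')(f, g) = Mul(Add(6, g), g) = Mul(g, Add(6, g)))
Function('r')(k) = Mul(k, Add(6, k))
Function('W')(z) = -3 (Function('W')(z) = Add(4, -7) = -3)
Function('J')(u) = Mul(Rational(3, 2), Pow(u, -1)) (Function('J')(u) = Mul(3, Pow(Add(u, u), -1)) = Mul(3, Pow(Mul(2, u), -1)) = Mul(3, Mul(Rational(1, 2), Pow(u, -1))) = Mul(Rational(3, 2), Pow(u, -1)))
D = Rational(-7, 6) (D = Mul(7, Mul(Rational(3, 2), Pow(Mul(-3, Add(6, -3)), -1))) = Mul(7, Mul(Rational(3, 2), Pow(Mul(-3, 3), -1))) = Mul(7, Mul(Rational(3, 2), Pow(-9, -1))) = Mul(7, Mul(Rational(3, 2), Rational(-1, 9))) = Mul(7, Rational(-1, 6)) = Rational(-7, 6) ≈ -1.1667)
Add(Function('W')(2), D) = Add(-3, Rational(-7, 6)) = Rational(-25, 6)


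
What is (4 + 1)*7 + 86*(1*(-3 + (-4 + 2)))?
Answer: -395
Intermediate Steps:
(4 + 1)*7 + 86*(1*(-3 + (-4 + 2))) = 5*7 + 86*(1*(-3 - 2)) = 35 + 86*(1*(-5)) = 35 + 86*(-5) = 35 - 430 = -395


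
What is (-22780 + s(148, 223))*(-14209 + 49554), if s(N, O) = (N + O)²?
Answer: 4059762045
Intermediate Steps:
(-22780 + s(148, 223))*(-14209 + 49554) = (-22780 + (148 + 223)²)*(-14209 + 49554) = (-22780 + 371²)*35345 = (-22780 + 137641)*35345 = 114861*35345 = 4059762045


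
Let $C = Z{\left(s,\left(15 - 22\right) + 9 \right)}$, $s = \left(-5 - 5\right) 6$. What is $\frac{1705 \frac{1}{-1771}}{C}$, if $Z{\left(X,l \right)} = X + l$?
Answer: $\frac{155}{9338} \approx 0.016599$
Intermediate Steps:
$s = -60$ ($s = \left(-10\right) 6 = -60$)
$C = -58$ ($C = -60 + \left(\left(15 - 22\right) + 9\right) = -60 + \left(-7 + 9\right) = -60 + 2 = -58$)
$\frac{1705 \frac{1}{-1771}}{C} = \frac{1705 \frac{1}{-1771}}{-58} = 1705 \left(- \frac{1}{1771}\right) \left(- \frac{1}{58}\right) = \left(- \frac{155}{161}\right) \left(- \frac{1}{58}\right) = \frac{155}{9338}$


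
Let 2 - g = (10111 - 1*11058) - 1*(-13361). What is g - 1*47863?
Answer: -60275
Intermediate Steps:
g = -12412 (g = 2 - ((10111 - 1*11058) - 1*(-13361)) = 2 - ((10111 - 11058) + 13361) = 2 - (-947 + 13361) = 2 - 1*12414 = 2 - 12414 = -12412)
g - 1*47863 = -12412 - 1*47863 = -12412 - 47863 = -60275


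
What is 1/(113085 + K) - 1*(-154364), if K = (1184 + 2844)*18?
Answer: 28648260397/185589 ≈ 1.5436e+5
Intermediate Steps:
K = 72504 (K = 4028*18 = 72504)
1/(113085 + K) - 1*(-154364) = 1/(113085 + 72504) - 1*(-154364) = 1/185589 + 154364 = 28648260397/185589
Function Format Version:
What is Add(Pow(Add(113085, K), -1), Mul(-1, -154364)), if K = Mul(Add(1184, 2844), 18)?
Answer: Rational(28648260397, 185589) ≈ 1.5436e+5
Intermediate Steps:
K = 72504 (K = Mul(4028, 18) = 72504)
Add(Pow(Add(113085, K), -1), Mul(-1, -154364)) = Add(Pow(Add(113085, 72504), -1), Mul(-1, -154364)) = Add(Pow(185589, -1), 154364) = Add(Rational(1, 185589), 154364) = Rational(28648260397, 185589)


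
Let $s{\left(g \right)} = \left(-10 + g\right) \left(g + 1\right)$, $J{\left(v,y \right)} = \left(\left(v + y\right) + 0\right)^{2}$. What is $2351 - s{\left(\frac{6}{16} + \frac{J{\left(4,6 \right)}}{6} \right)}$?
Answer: $\frac{1280999}{576} \approx 2224.0$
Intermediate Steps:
$J{\left(v,y \right)} = \left(v + y\right)^{2}$
$s{\left(g \right)} = \left(1 + g\right) \left(-10 + g\right)$ ($s{\left(g \right)} = \left(-10 + g\right) \left(1 + g\right) = \left(1 + g\right) \left(-10 + g\right)$)
$2351 - s{\left(\frac{6}{16} + \frac{J{\left(4,6 \right)}}{6} \right)} = 2351 - \left(-10 + \left(\frac{6}{16} + \frac{\left(4 + 6\right)^{2}}{6}\right)^{2} - 9 \left(\frac{6}{16} + \frac{\left(4 + 6\right)^{2}}{6}\right)\right) = 2351 - \left(-10 + \left(6 \cdot \frac{1}{16} + 10^{2} \cdot \frac{1}{6}\right)^{2} - 9 \left(6 \cdot \frac{1}{16} + 10^{2} \cdot \frac{1}{6}\right)\right) = 2351 - \left(-10 + \left(\frac{3}{8} + 100 \cdot \frac{1}{6}\right)^{2} - 9 \left(\frac{3}{8} + 100 \cdot \frac{1}{6}\right)\right) = 2351 - \left(-10 + \left(\frac{3}{8} + \frac{50}{3}\right)^{2} - 9 \left(\frac{3}{8} + \frac{50}{3}\right)\right) = 2351 - \left(-10 + \left(\frac{409}{24}\right)^{2} - \frac{1227}{8}\right) = 2351 - \left(-10 + \frac{167281}{576} - \frac{1227}{8}\right) = 2351 - \frac{73177}{576} = \frac{1280999}{576}$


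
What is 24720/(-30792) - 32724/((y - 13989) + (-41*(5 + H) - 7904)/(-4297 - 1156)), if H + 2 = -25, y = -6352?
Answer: 114703770946/142300700293 ≈ 0.80607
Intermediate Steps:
H = -27 (H = -2 - 25 = -27)
24720/(-30792) - 32724/((y - 13989) + (-41*(5 + H) - 7904)/(-4297 - 1156)) = 24720/(-30792) - 32724/((-6352 - 13989) + (-41*(5 - 27) - 7904)/(-4297 - 1156)) = 24720*(-1/30792) - 32724/(-20341 + (-41*(-22) - 7904)/(-5453)) = -1030/1283 - 32724/(-20341 + (902 - 7904)*(-1/5453)) = -1030/1283 - 32724/(-20341 - 7002*(-1/5453)) = -1030/1283 - 32724/(-20341 + 7002/5453) = -1030/1283 - 32724/(-110912471/5453) = -1030/1283 - 32724*(-5453/110912471) = -1030/1283 + 178443972/110912471 = 114703770946/142300700293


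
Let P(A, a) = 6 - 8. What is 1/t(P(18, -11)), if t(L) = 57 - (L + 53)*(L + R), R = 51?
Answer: -1/2442 ≈ -0.00040950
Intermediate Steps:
P(A, a) = -2
t(L) = 57 - (51 + L)*(53 + L) (t(L) = 57 - (L + 53)*(L + 51) = 57 - (53 + L)*(51 + L) = 57 - (51 + L)*(53 + L))
1/t(P(18, -11)) = 1/(-2646 - 1*(-2)² - 104*(-2)) = 1/(-2646 - 1*4 + 208) = 1/(-2646 - 4 + 208) = 1/(-2442) = -1/2442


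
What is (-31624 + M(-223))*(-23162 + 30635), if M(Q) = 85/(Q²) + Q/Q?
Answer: -11751890952786/49729 ≈ -2.3632e+8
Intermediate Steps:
M(Q) = 1 + 85/Q² (M(Q) = 85/Q² + 1 = 1 + 85/Q²)
(-31624 + M(-223))*(-23162 + 30635) = (-31624 + (1 + 85/(-223)²))*(-23162 + 30635) = (-31624 + (1 + 85*(1/49729)))*7473 = (-31624 + (1 + 85/49729))*7473 = (-31624 + 49814/49729)*7473 = -1572580082/49729*7473 = -11751890952786/49729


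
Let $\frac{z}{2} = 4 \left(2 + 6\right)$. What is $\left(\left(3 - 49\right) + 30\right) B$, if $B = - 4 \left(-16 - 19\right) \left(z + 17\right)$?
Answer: $-181440$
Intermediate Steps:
$z = 64$ ($z = 2 \cdot 4 \left(2 + 6\right) = 2 \cdot 4 \cdot 8 = 2 \cdot 32 = 64$)
$B = 11340$ ($B = - 4 \left(-16 - 19\right) \left(64 + 17\right) = - 4 \left(\left(-35\right) 81\right) = \left(-4\right) \left(-2835\right) = 11340$)
$\left(\left(3 - 49\right) + 30\right) B = \left(\left(3 - 49\right) + 30\right) 11340 = \left(-46 + 30\right) 11340 = \left(-16\right) 11340 = -181440$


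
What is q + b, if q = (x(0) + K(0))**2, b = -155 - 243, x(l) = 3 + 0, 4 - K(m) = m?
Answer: -349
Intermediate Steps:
K(m) = 4 - m
x(l) = 3
b = -398
q = 49 (q = (3 + (4 - 1*0))**2 = (3 + (4 + 0))**2 = (3 + 4)**2 = 7**2 = 49)
q + b = 49 - 398 = -349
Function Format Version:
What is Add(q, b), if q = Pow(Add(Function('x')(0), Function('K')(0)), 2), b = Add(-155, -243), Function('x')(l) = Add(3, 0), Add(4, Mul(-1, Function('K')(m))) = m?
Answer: -349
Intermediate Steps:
Function('K')(m) = Add(4, Mul(-1, m))
Function('x')(l) = 3
b = -398
q = 49 (q = Pow(Add(3, Add(4, Mul(-1, 0))), 2) = Pow(Add(3, Add(4, 0)), 2) = Pow(Add(3, 4), 2) = Pow(7, 2) = 49)
Add(q, b) = Add(49, -398) = -349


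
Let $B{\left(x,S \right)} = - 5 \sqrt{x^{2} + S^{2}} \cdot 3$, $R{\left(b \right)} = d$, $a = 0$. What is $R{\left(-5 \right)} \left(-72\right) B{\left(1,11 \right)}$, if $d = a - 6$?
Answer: $- 6480 \sqrt{122} \approx -71574.0$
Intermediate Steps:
$d = -6$ ($d = 0 - 6 = -6$)
$R{\left(b \right)} = -6$
$B{\left(x,S \right)} = - 15 \sqrt{S^{2} + x^{2}}$ ($B{\left(x,S \right)} = - 5 \sqrt{S^{2} + x^{2}} \cdot 3 = - 15 \sqrt{S^{2} + x^{2}}$)
$R{\left(-5 \right)} \left(-72\right) B{\left(1,11 \right)} = \left(-6\right) \left(-72\right) \left(- 15 \sqrt{11^{2} + 1^{2}}\right) = 432 \left(- 15 \sqrt{121 + 1}\right) = 432 \left(- 15 \sqrt{122}\right) = - 6480 \sqrt{122}$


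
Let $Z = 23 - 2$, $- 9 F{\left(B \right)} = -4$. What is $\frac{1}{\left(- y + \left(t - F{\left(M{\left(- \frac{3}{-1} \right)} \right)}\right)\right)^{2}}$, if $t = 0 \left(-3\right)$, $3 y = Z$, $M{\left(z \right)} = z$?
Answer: $\frac{81}{4489} \approx 0.018044$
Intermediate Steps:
$F{\left(B \right)} = \frac{4}{9}$ ($F{\left(B \right)} = \left(- \frac{1}{9}\right) \left(-4\right) = \frac{4}{9}$)
$Z = 21$ ($Z = 23 - 2 = 21$)
$y = 7$ ($y = \frac{1}{3} \cdot 21 = 7$)
$t = 0$
$\frac{1}{\left(- y + \left(t - F{\left(M{\left(- \frac{3}{-1} \right)} \right)}\right)\right)^{2}} = \frac{1}{\left(\left(-1\right) 7 + \left(0 - \frac{4}{9}\right)\right)^{2}} = \frac{1}{\left(-7 + \left(0 - \frac{4}{9}\right)\right)^{2}} = \frac{1}{\left(-7 - \frac{4}{9}\right)^{2}} = \frac{1}{\left(- \frac{67}{9}\right)^{2}} = \frac{1}{\frac{4489}{81}} = \frac{81}{4489}$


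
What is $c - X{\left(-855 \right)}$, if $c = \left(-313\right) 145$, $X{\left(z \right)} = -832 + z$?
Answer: $-43698$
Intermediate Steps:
$c = -45385$
$c - X{\left(-855 \right)} = -45385 - \left(-832 - 855\right) = -45385 - -1687 = -45385 + 1687 = -43698$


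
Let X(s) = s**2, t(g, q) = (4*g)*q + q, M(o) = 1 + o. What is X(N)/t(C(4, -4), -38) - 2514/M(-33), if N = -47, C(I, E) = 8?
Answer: 770467/10032 ≈ 76.801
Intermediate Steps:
t(g, q) = q + 4*g*q (t(g, q) = 4*g*q + q = q + 4*g*q)
X(N)/t(C(4, -4), -38) - 2514/M(-33) = (-47)**2/((-38*(1 + 4*8))) - 2514/(1 - 33) = 2209/((-38*(1 + 32))) - 2514/(-32) = 2209/((-38*33)) - 2514*(-1/32) = 2209/(-1254) + 1257/16 = 2209*(-1/1254) + 1257/16 = -2209/1254 + 1257/16 = 770467/10032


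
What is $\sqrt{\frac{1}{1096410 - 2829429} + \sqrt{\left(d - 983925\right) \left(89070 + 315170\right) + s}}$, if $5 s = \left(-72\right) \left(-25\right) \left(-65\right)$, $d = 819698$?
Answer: $\frac{\sqrt{-1733019 + 6006709708722 i \sqrt{16596786470}}}{1733019} \approx 358.93 + 358.93 i$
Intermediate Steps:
$s = -23400$ ($s = \frac{\left(-72\right) \left(-25\right) \left(-65\right)}{5} = \frac{1800 \left(-65\right)}{5} = \frac{1}{5} \left(-117000\right) = -23400$)
$\sqrt{\frac{1}{1096410 - 2829429} + \sqrt{\left(d - 983925\right) \left(89070 + 315170\right) + s}} = \sqrt{\frac{1}{1096410 - 2829429} + \sqrt{\left(819698 - 983925\right) \left(89070 + 315170\right) - 23400}} = \sqrt{\frac{1}{-1733019} + \sqrt{\left(-164227\right) 404240 - 23400}} = \sqrt{- \frac{1}{1733019} + \sqrt{-66387122480 - 23400}} = \sqrt{- \frac{1}{1733019} + \sqrt{-66387145880}} = \sqrt{- \frac{1}{1733019} + 2 i \sqrt{16596786470}}$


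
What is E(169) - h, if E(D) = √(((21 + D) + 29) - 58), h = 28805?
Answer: -28805 + √161 ≈ -28792.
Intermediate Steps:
E(D) = √(-8 + D) (E(D) = √((50 + D) - 58) = √(-8 + D))
E(169) - h = √(-8 + 169) - 1*28805 = √161 - 28805 = -28805 + √161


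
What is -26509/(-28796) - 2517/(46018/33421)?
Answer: -63713645995/34871956 ≈ -1827.1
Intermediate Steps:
-26509/(-28796) - 2517/(46018/33421) = -26509*(-1/28796) - 2517/(46018*(1/33421)) = 26509/28796 - 2517/2422/1759 = 26509/28796 - 2517*1759/2422 = 26509/28796 - 4427403/2422 = -63713645995/34871956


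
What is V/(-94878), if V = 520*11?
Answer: -2860/47439 ≈ -0.060288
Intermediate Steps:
V = 5720
V/(-94878) = 5720/(-94878) = 5720*(-1/94878) = -2860/47439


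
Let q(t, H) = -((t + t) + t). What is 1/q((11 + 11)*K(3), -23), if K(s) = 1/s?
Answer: -1/22 ≈ -0.045455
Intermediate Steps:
q(t, H) = -3*t (q(t, H) = -(2*t + t) = -3*t)
1/q((11 + 11)*K(3), -23) = 1/(-3*(11 + 11)/3) = 1/(-66/3) = 1/(-3*22/3) = 1/(-22) = -1/22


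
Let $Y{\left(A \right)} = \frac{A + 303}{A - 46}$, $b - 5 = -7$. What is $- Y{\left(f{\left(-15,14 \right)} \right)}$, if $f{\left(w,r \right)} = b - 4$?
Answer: $\frac{297}{52} \approx 5.7115$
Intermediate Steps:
$b = -2$ ($b = 5 - 7 = -2$)
$f{\left(w,r \right)} = -6$ ($f{\left(w,r \right)} = -2 - 4 = -6$)
$Y{\left(A \right)} = \frac{303 + A}{-46 + A}$
$- Y{\left(f{\left(-15,14 \right)} \right)} = - \frac{303 - 6}{-46 - 6} = - \frac{297}{-52} = - \frac{\left(-1\right) 297}{52} = \left(-1\right) \left(- \frac{297}{52}\right) = \frac{297}{52}$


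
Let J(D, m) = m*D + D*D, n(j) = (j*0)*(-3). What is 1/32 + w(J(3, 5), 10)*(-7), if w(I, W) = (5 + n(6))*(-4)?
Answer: 4481/32 ≈ 140.03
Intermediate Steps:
n(j) = 0 (n(j) = 0*(-3) = 0)
J(D, m) = D² + D*m (J(D, m) = D*m + D² = D² + D*m)
w(I, W) = -20 (w(I, W) = (5 + 0)*(-4) = 5*(-4) = -20)
1/32 + w(J(3, 5), 10)*(-7) = 1/32 - 20*(-7) = 1/32 + 140 = 4481/32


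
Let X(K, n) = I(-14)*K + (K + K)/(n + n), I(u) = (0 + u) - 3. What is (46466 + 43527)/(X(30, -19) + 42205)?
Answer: 1709867/792175 ≈ 2.1584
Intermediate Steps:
I(u) = -3 + u (I(u) = u - 3 = -3 + u)
X(K, n) = -17*K + K/n (X(K, n) = (-3 - 14)*K + (K + K)/(n + n) = -17*K + (2*K)/((2*n)) = -17*K + (2*K)*(1/(2*n)) = -17*K + K/n)
(46466 + 43527)/(X(30, -19) + 42205) = (46466 + 43527)/((-17*30 + 30/(-19)) + 42205) = 89993/((-510 + 30*(-1/19)) + 42205) = 89993/((-510 - 30/19) + 42205) = 89993/(-9720/19 + 42205) = 89993/(792175/19) = 89993*(19/792175) = 1709867/792175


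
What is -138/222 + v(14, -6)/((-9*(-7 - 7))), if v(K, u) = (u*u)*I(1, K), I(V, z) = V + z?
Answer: 949/259 ≈ 3.6641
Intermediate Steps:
v(K, u) = u²*(1 + K) (v(K, u) = (u*u)*(1 + K) = u²*(1 + K))
-138/222 + v(14, -6)/((-9*(-7 - 7))) = -138/222 + ((-6)²*(1 + 14))/((-9*(-7 - 7))) = -138*1/222 + (36*15)/((-9*(-14))) = -23/37 + 540/126 = -23/37 + 540*(1/126) = -23/37 + 30/7 = 949/259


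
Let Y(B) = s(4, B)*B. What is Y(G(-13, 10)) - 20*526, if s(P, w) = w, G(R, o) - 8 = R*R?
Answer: 20809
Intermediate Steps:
G(R, o) = 8 + R**2 (G(R, o) = 8 + R*R = 8 + R**2)
Y(B) = B**2 (Y(B) = B*B = B**2)
Y(G(-13, 10)) - 20*526 = (8 + (-13)**2)**2 - 20*526 = (8 + 169)**2 - 1*10520 = 177**2 - 10520 = 31329 - 10520 = 20809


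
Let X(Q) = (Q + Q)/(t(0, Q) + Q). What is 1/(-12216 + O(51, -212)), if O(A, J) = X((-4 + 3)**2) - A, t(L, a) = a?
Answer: -1/12266 ≈ -8.1526e-5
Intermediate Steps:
X(Q) = 1 (X(Q) = (Q + Q)/(Q + Q) = (2*Q)/((2*Q)) = (2*Q)*(1/(2*Q)) = 1)
O(A, J) = 1 - A
1/(-12216 + O(51, -212)) = 1/(-12216 + (1 - 1*51)) = 1/(-12216 + (1 - 51)) = 1/(-12216 - 50) = 1/(-12266) = -1/12266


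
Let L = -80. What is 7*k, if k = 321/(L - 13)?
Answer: -749/31 ≈ -24.161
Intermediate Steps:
k = -107/31 (k = 321/(-80 - 13) = 321/(-93) = 321*(-1/93) = -107/31 ≈ -3.4516)
7*k = 7*(-107/31) = -749/31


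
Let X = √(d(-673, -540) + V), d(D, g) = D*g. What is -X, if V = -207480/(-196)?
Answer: -5*√714378/7 ≈ -603.72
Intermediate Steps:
V = 7410/7 (V = -207480*(-1)/196 = -910*(-57/49) = 7410/7 ≈ 1058.6)
X = 5*√714378/7 (X = √(-673*(-540) + 7410/7) = √(363420 + 7410/7) = √(2551350/7) = 5*√714378/7 ≈ 603.72)
-X = -5*√714378/7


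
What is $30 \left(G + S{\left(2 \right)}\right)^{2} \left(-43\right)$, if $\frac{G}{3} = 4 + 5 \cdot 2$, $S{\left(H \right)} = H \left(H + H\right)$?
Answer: $-3225000$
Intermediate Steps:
$S{\left(H \right)} = 2 H^{2}$ ($S{\left(H \right)} = H 2 H = 2 H^{2}$)
$G = 42$ ($G = 3 \left(4 + 5 \cdot 2\right) = 3 \left(4 + 10\right) = 3 \cdot 14 = 42$)
$30 \left(G + S{\left(2 \right)}\right)^{2} \left(-43\right) = 30 \left(42 + 2 \cdot 2^{2}\right)^{2} \left(-43\right) = 30 \left(42 + 2 \cdot 4\right)^{2} \left(-43\right) = 30 \left(42 + 8\right)^{2} \left(-43\right) = 30 \cdot 50^{2} \left(-43\right) = 30 \cdot 2500 \left(-43\right) = 75000 \left(-43\right) = -3225000$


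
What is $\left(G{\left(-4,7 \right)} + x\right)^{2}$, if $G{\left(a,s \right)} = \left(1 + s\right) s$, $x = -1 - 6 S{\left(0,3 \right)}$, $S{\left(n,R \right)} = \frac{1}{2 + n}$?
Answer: $2704$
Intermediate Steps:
$x = -4$ ($x = -1 - \frac{6}{2 + 0} = -1 - \frac{6}{2} = -1 - 3 = -4$)
$G{\left(a,s \right)} = s \left(1 + s\right)$
$\left(G{\left(-4,7 \right)} + x\right)^{2} = \left(7 \left(1 + 7\right) - 4\right)^{2} = \left(7 \cdot 8 - 4\right)^{2} = \left(56 - 4\right)^{2} = 52^{2} = 2704$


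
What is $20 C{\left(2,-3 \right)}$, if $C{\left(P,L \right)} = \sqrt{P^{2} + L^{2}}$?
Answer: $20 \sqrt{13} \approx 72.111$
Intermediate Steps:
$C{\left(P,L \right)} = \sqrt{L^{2} + P^{2}}$
$20 C{\left(2,-3 \right)} = 20 \sqrt{\left(-3\right)^{2} + 2^{2}} = 20 \sqrt{9 + 4} = 20 \sqrt{13}$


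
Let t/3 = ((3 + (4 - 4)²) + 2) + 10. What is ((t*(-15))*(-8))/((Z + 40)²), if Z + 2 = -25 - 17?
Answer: 675/2 ≈ 337.50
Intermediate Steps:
Z = -44 (Z = -2 + (-25 - 17) = -2 - 42 = -44)
t = 45 (t = 3*(((3 + (4 - 4)²) + 2) + 10) = 3*(((3 + 0²) + 2) + 10) = 3*(((3 + 0) + 2) + 10) = 3*((3 + 2) + 10) = 3*(5 + 10) = 3*15 = 45)
((t*(-15))*(-8))/((Z + 40)²) = ((45*(-15))*(-8))/((-44 + 40)²) = (-675*(-8))/((-4)²) = 5400/16 = 5400*(1/16) = 675/2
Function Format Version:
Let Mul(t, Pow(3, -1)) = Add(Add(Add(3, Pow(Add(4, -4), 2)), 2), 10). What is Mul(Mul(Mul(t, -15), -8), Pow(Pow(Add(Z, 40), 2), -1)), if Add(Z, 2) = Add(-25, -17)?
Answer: Rational(675, 2) ≈ 337.50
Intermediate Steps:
Z = -44 (Z = Add(-2, Add(-25, -17)) = Add(-2, -42) = -44)
t = 45 (t = Mul(3, Add(Add(Add(3, Pow(Add(4, -4), 2)), 2), 10)) = Mul(3, Add(Add(Add(3, Pow(0, 2)), 2), 10)) = Mul(3, Add(Add(Add(3, 0), 2), 10)) = Mul(3, Add(Add(3, 2), 10)) = Mul(3, Add(5, 10)) = Mul(3, 15) = 45)
Mul(Mul(Mul(t, -15), -8), Pow(Pow(Add(Z, 40), 2), -1)) = Mul(Mul(Mul(45, -15), -8), Pow(Pow(Add(-44, 40), 2), -1)) = Mul(Mul(-675, -8), Pow(Pow(-4, 2), -1)) = Mul(5400, Pow(16, -1)) = Mul(5400, Rational(1, 16)) = Rational(675, 2)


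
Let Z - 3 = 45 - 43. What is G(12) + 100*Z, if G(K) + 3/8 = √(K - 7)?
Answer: 3997/8 + √5 ≈ 501.86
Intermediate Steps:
Z = 5 (Z = 3 + (45 - 43) = 3 + 2 = 5)
G(K) = -3/8 + √(-7 + K) (G(K) = -3/8 + √(K - 7) = -3/8 + √(-7 + K))
G(12) + 100*Z = (-3/8 + √(-7 + 12)) + 100*5 = (-3/8 + √5) + 500 = 3997/8 + √5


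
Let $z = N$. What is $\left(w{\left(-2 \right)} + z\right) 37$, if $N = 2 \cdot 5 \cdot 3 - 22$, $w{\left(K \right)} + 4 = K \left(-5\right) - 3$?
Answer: $407$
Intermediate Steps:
$w{\left(K \right)} = -7 - 5 K$ ($w{\left(K \right)} = -4 + \left(K \left(-5\right) - 3\right) = -4 - \left(3 + 5 K\right) = -7 - 5 K$)
$N = 8$ ($N = 10 \cdot 3 - 22 = 30 - 22 = 8$)
$z = 8$
$\left(w{\left(-2 \right)} + z\right) 37 = \left(\left(-7 - -10\right) + 8\right) 37 = \left(\left(-7 + 10\right) + 8\right) 37 = \left(3 + 8\right) 37 = 11 \cdot 37 = 407$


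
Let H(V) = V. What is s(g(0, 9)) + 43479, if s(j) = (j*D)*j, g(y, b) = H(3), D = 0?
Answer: 43479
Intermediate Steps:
g(y, b) = 3
s(j) = 0 (s(j) = (j*0)*j = 0*j = 0)
s(g(0, 9)) + 43479 = 0 + 43479 = 43479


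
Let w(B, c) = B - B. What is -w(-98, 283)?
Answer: 0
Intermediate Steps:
w(B, c) = 0
-w(-98, 283) = -1*0 = 0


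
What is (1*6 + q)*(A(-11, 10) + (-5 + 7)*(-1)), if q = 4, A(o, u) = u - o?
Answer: 190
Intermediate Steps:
(1*6 + q)*(A(-11, 10) + (-5 + 7)*(-1)) = (1*6 + 4)*((10 - 1*(-11)) + (-5 + 7)*(-1)) = (6 + 4)*((10 + 11) + 2*(-1)) = 10*(21 - 2) = 10*19 = 190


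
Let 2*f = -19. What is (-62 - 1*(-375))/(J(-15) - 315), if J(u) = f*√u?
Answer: -26292/26821 + 11894*I*√15/402315 ≈ -0.98028 + 0.1145*I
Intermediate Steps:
f = -19/2 (f = (½)*(-19) = -19/2 ≈ -9.5000)
J(u) = -19*√u/2
(-62 - 1*(-375))/(J(-15) - 315) = (-62 - 1*(-375))/(-19*I*√15/2 - 315) = (-62 + 375)/(-19*I*√15/2 - 315) = 313/(-19*I*√15/2 - 315) = 313/(-315 - 19*I*√15/2)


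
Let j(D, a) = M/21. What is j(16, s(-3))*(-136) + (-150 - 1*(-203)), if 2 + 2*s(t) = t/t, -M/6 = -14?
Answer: -491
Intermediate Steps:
M = 84 (M = -6*(-14) = 84)
s(t) = -½ (s(t) = -1 + (t/t)/2 = -1 + (½)*1 = -1 + ½ = -½)
j(D, a) = 4 (j(D, a) = 84/21 = 84*(1/21) = 4)
j(16, s(-3))*(-136) + (-150 - 1*(-203)) = 4*(-136) + (-150 - 1*(-203)) = -544 + (-150 + 203) = -544 + 53 = -491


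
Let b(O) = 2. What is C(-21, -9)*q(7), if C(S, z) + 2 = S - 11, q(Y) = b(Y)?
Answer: -68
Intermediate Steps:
q(Y) = 2
C(S, z) = -13 + S (C(S, z) = -2 + (S - 11) = -2 + (-11 + S) = -13 + S)
C(-21, -9)*q(7) = (-13 - 21)*2 = -34*2 = -68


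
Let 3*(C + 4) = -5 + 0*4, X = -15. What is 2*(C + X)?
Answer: -124/3 ≈ -41.333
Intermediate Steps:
C = -17/3 (C = -4 + (-5 + 0*4)/3 = -4 + (-5 + 0)/3 = -4 + (⅓)*(-5) = -4 - 5/3 = -17/3 ≈ -5.6667)
2*(C + X) = 2*(-17/3 - 15) = 2*(-62/3) = -124/3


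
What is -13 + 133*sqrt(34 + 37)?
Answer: -13 + 133*sqrt(71) ≈ 1107.7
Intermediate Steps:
-13 + 133*sqrt(34 + 37) = -13 + 133*sqrt(71)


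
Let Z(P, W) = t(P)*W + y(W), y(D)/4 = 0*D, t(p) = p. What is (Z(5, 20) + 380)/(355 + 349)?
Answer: 15/22 ≈ 0.68182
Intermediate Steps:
y(D) = 0 (y(D) = 4*(0*D) = 4*0 = 0)
Z(P, W) = P*W (Z(P, W) = P*W + 0 = P*W)
(Z(5, 20) + 380)/(355 + 349) = (5*20 + 380)/(355 + 349) = (100 + 380)/704 = 480*(1/704) = 15/22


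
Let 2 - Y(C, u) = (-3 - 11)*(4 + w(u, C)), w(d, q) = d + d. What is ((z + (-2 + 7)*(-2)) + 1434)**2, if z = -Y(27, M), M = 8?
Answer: 1304164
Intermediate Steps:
w(d, q) = 2*d
Y(C, u) = 58 + 28*u (Y(C, u) = 2 - (-3 - 11)*(4 + 2*u) = 2 - (-14)*(4 + 2*u) = 2 - (-56 - 28*u) = 2 + (56 + 28*u) = 58 + 28*u)
z = -282 (z = -(58 + 28*8) = -(58 + 224) = -1*282 = -282)
((z + (-2 + 7)*(-2)) + 1434)**2 = ((-282 + (-2 + 7)*(-2)) + 1434)**2 = ((-282 + 5*(-2)) + 1434)**2 = ((-282 - 10) + 1434)**2 = (-292 + 1434)**2 = 1142**2 = 1304164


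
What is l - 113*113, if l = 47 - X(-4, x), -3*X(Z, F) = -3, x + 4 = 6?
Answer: -12723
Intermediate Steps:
x = 2 (x = -4 + 6 = 2)
X(Z, F) = 1 (X(Z, F) = -⅓*(-3) = 1)
l = 46 (l = 47 - 1*1 = 47 - 1 = 46)
l - 113*113 = 46 - 113*113 = 46 - 12769 = -12723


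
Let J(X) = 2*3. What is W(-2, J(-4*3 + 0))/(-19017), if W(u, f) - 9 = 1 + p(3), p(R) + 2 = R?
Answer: -11/19017 ≈ -0.00057843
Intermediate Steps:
J(X) = 6
p(R) = -2 + R
W(u, f) = 11 (W(u, f) = 9 + (1 + (-2 + 3)) = 9 + (1 + 1) = 9 + 2 = 11)
W(-2, J(-4*3 + 0))/(-19017) = 11/(-19017) = 11*(-1/19017) = -11/19017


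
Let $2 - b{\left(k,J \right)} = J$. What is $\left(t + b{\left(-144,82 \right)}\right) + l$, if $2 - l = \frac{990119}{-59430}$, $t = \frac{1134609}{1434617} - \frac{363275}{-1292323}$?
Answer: $- \frac{6640455110744850251}{110182539246644130} \approx -60.268$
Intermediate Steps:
$b{\left(k,J \right)} = 2 - J$
$t = \frac{1987441797382}{1853988545291}$ ($t = 1134609 \cdot \frac{1}{1434617} - - \frac{363275}{1292323} = \frac{1134609}{1434617} + \frac{363275}{1292323} = \frac{1987441797382}{1853988545291} \approx 1.072$)
$l = \frac{1108979}{59430}$ ($l = 2 - \frac{990119}{-59430} = 2 - 990119 \left(- \frac{1}{59430}\right) = 2 - - \frac{990119}{59430} = 2 + \frac{990119}{59430} = \frac{1108979}{59430} \approx 18.66$)
$\left(t + b{\left(-144,82 \right)}\right) + l = \left(\frac{1987441797382}{1853988545291} + \left(2 - 82\right)\right) + \frac{1108979}{59430} = \left(\frac{1987441797382}{1853988545291} - 80\right) + \frac{1108979}{59430} = - \frac{146331641825898}{1853988545291} + \frac{1108979}{59430} = - \frac{6640455110744850251}{110182539246644130}$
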